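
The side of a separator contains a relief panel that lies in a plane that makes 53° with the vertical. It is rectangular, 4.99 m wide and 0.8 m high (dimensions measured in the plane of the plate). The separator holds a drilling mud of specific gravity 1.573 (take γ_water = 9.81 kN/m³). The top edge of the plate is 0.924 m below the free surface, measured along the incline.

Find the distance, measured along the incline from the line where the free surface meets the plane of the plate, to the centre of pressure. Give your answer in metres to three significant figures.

γ = 1.573 × 9.81 = 15.43113 kN/m³.
The plate makes 53° with the vertical, i.e. θ = 90° − 53° = 37° to the horizontal. Measuring y along the incline from the free-surface line, vertical depth h = y·sinθ with sinθ = 0.601815.
The centroid lies 0.8/2 = 0.4 m below the top edge, so y_c = 0.924 + 0.4 = 1.324 m and h_c = 1.324 × 0.601815 = 0.796803 m.
A = 4.99 × 0.8 = 3.992 m².
Resultant F = γ·h_c·A = 15.43113 × 0.796803 × 3.992 = 49.0839 kN.
I_c = b·h³/12 = 4.99 × 0.8³/12 = 0.212907 m⁴.
Centre of pressure: y_p = y_c + I_c/(y_c·A) = 1.324 + 0.212907/(1.324 × 3.992) = 1.324 + 0.040282 = 1.36428 m along the plane.

y_p = 1.36 m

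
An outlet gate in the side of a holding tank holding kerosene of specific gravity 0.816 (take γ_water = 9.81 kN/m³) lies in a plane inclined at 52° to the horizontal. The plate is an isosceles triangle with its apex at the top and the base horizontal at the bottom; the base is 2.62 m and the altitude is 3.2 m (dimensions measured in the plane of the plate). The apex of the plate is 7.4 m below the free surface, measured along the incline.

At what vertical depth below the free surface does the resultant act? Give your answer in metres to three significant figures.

γ = 0.816 × 9.81 = 8.00496 kN/m³.
Let θ = 52° be the plate's angle to the horizontal; measure y along the incline from where the plane meets the free surface. Vertical depth h = y·sinθ with sinθ = 0.788011.
With the apex up, the centroid sits 2h/3 = 2 × 3.2/3 = 2.13333 m below the apex, so y_c = 7.4 + 2.13333 = 9.53333 m and h_c = 9.53333 × 0.788011 = 7.51237 m.
A = ½ × 2.62 × 3.2 = 4.192 m².
Resultant F = γ·h_c·A = 8.00496 × 7.51237 × 4.192 = 252.091 kN.
I_c = b·h³/36 = 2.62 × 3.2³/36 = 2.38478 m⁴.
Centre of pressure: y_p = y_c + I_c/(y_c·A) = 9.53333 + 2.38478/(9.53333 × 4.192) = 9.53333 + 0.0596736 = 9.593 m along the plane.
Vertically, h_p = y_p·sinθ = 9.593 × 0.788011 = 7.55939 m.

h_p = 7.56 m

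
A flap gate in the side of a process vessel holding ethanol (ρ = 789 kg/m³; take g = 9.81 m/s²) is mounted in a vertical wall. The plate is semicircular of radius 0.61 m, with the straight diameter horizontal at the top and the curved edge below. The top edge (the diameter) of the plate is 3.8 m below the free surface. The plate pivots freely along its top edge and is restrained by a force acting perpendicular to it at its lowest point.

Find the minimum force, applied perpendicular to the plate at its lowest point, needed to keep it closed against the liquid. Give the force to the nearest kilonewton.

P ≈ 8 kN

γ = ρg = 789 × 9.81 / 1000 = 7.74009 kN/m³.
The centroid of a semicircle lies 4r/(3π) = 0.258892 m from the diameter, here below the top edge, so the centroid depth is h_c = 3.8 + 0.258892 = 4.05889 m.
A = πr²/2 = π × 0.61²/2 = 0.584493 m².
Resultant F = γ·h_c·A = 7.74009 × 4.05889 × 0.584493 = 18.3625 kN.
I_c = (π/8 − 8/(9π))·r⁴ = 0.109757 × 0.61⁴ = 0.0151968 m⁴.
Centre of pressure: y_p = y_c + I_c/(y_c·A) = 4.05889 + 0.0151968/(4.05889 × 0.584493) = 4.05889 + 0.00640568 = 4.0653 m along the plane.
The resultant acts 0.258892 + 0.00640568 = 0.265298 m (along the plate) below the hinge at the top edge, so the moment about the hinge is M = F × 0.265298 = 18.3625 × 0.265298 = 4.87153 kN·m.
A normal force at the bottom, 0.61 m from the hinge, must supply this moment: P = 4.87153/0.61 = 7.98611 kN.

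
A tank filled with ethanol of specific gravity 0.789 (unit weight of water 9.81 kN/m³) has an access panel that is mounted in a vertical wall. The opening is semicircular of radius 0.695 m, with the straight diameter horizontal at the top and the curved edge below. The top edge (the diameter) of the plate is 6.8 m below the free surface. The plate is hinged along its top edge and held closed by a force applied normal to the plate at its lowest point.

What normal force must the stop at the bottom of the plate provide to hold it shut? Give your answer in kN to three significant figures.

P ≈ 18.0 kN

γ = 0.789 × 9.81 = 7.74009 kN/m³.
The centroid of a semicircle lies 4r/(3π) = 0.294967 m from the diameter, here below the top edge, so the centroid depth is h_c = 6.8 + 0.294967 = 7.09497 m.
A = πr²/2 = π × 0.695²/2 = 0.758734 m².
Resultant F = γ·h_c·A = 7.74009 × 7.09497 × 0.758734 = 41.6664 kN.
I_c = (π/8 − 8/(9π))·r⁴ = 0.109757 × 0.695⁴ = 0.0256078 m⁴.
Centre of pressure: y_p = y_c + I_c/(y_c·A) = 7.09497 + 0.0256078/(7.09497 × 0.758734) = 7.09497 + 0.00475699 = 7.09973 m along the plane.
The resultant acts 0.294967 + 0.00475699 = 0.299724 m (along the plate) below the hinge at the top edge, so the moment about the hinge is M = F × 0.299724 = 41.6664 × 0.299724 = 12.4884 kN·m.
A normal force at the bottom, 0.695 m from the hinge, must supply this moment: P = 12.4884/0.695 = 17.9689 kN.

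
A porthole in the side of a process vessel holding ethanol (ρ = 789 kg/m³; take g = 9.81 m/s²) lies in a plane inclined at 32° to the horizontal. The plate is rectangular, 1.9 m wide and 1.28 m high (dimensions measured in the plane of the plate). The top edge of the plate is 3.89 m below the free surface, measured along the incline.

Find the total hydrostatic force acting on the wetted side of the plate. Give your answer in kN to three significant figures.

γ = ρg = 789 × 9.81 / 1000 = 7.74009 kN/m³.
Let θ = 32° be the plate's angle to the horizontal; measure y along the incline from where the plane meets the free surface. Vertical depth h = y·sinθ with sinθ = 0.529919.
The centroid lies 1.28/2 = 0.64 m below the top edge, so y_c = 3.89 + 0.64 = 4.53 m and h_c = 4.53 × 0.529919 = 2.40053 m.
A = 1.9 × 1.28 = 2.432 m².
Resultant F = γ·h_c·A = 7.74009 × 2.40053 × 2.432 = 45.1873 kN.

F ≈ 45.2 kN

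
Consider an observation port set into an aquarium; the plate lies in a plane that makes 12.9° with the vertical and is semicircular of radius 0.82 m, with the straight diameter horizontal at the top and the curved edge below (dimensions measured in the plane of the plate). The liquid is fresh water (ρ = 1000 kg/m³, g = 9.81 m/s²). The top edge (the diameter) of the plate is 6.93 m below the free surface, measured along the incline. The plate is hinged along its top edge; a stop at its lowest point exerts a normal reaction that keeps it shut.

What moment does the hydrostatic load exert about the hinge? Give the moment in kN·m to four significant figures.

γ = ρg = 1000 × 9.81 = 9810 N/m³ = 9.81 kN/m³.
The plate makes 12.9° with the vertical, i.e. θ = 90° − 12.9° = 77.1° to the horizontal. Measuring y along the incline from the free-surface line, vertical depth h = y·sinθ with sinθ = 0.974761.
The centroid of a semicircle lies 4r/(3π) = 0.348019 m from the diameter, here below the top edge, so y_c = 6.93 + 0.348019 = 7.27802 m and h_c = 7.27802 × 0.974761 = 7.09433 m.
A = πr²/2 = π × 0.82²/2 = 1.0562 m².
Resultant F = γ·h_c·A = 9.81 × 7.09433 × 1.0562 = 73.5066 kN.
I_c = (π/8 − 8/(9π))·r⁴ = 0.109757 × 0.82⁴ = 0.0496235 m⁴.
Centre of pressure: y_p = y_c + I_c/(y_c·A) = 7.27802 + 0.0496235/(7.27802 × 1.0562) = 7.27802 + 0.00645547 = 7.28448 m along the plane.
The resultant acts 0.348019 + 0.00645547 = 0.354474 m (along the plate) below the hinge at the top edge, so the moment about the hinge is M = F × 0.354474 = 73.5066 × 0.354474 = 26.0562 kN·m.

M ≈ 26.06 kN·m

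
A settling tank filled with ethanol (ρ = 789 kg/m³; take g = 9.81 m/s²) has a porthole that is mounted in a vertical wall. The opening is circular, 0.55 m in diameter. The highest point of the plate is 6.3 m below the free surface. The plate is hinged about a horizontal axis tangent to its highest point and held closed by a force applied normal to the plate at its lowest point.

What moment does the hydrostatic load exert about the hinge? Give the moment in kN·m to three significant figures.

M ≈ 3.36 kN·m

γ = ρg = 789 × 9.81 / 1000 = 7.74009 kN/m³.
The centroid is at the centre, 0.275 m below the top of the plate, so the centroid depth is h_c = 6.3 + 0.275 = 6.575 m.
A = π(0.275)² = 0.237583 m².
Resultant F = γ·h_c·A = 7.74009 × 6.575 × 0.237583 = 12.0909 kN.
I_c = πr⁴/4 = π × 0.275⁴/4 = 0.0044918 m⁴.
Centre of pressure: y_p = y_c + I_c/(y_c·A) = 6.575 + 0.0044918/(6.575 × 0.237583) = 6.575 + 0.00287547 = 6.57788 m along the plane.
The resultant acts 0.275 + 0.00287547 = 0.277875 m (along the plate) below the hinge at the top edge, so the moment about the hinge is M = F × 0.277875 = 12.0909 × 0.277875 = 3.35976 kN·m.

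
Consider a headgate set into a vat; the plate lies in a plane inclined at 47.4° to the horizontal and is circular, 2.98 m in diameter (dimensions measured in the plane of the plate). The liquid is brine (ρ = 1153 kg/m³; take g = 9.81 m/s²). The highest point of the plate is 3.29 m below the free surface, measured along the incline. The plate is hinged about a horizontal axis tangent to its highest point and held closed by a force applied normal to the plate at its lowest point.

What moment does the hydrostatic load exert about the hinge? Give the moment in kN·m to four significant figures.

M ≈ 445.8 kN·m

γ = ρg = 1153 × 9.81 / 1000 = 11.31093 kN/m³.
Let θ = 47.4° be the plate's angle to the horizontal; measure y along the incline from where the plane meets the free surface. Vertical depth h = y·sinθ with sinθ = 0.736097.
The centroid is at the centre, 1.49 m below the top of the plate, so y_c = 3.29 + 1.49 = 4.78 m and h_c = 4.78 × 0.736097 = 3.51854 m.
A = π(1.49)² = 6.97465 m².
Resultant F = γ·h_c·A = 11.31093 × 3.51854 × 6.97465 = 277.577 kN.
I_c = πr⁴/4 = π × 1.49⁴/4 = 3.87111 m⁴.
Centre of pressure: y_p = y_c + I_c/(y_c·A) = 4.78 + 3.87111/(4.78 × 6.97465) = 4.78 + 0.116114 = 4.89611 m along the plane.
The resultant acts 1.49 + 0.116114 = 1.60611 m (along the plate) below the hinge at the top edge, so the moment about the hinge is M = F × 1.60611 = 277.577 × 1.60611 = 445.819 kN·m.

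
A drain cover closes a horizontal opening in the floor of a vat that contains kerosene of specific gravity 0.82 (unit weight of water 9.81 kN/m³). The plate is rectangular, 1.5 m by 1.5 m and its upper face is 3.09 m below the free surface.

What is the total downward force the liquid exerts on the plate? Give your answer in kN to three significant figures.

F ≈ 55.9 kN

γ = 0.82 × 9.81 = 8.0442 kN/m³.
The plate is horizontal, so pressure is uniform at p = γ·h = 8.0442 × 3.09 = 24.8566 kN/m².
A = 1.5 × 1.5 = 2.25 m².
F = p·A = 24.8566 × 2.25 = 55.9274 kN.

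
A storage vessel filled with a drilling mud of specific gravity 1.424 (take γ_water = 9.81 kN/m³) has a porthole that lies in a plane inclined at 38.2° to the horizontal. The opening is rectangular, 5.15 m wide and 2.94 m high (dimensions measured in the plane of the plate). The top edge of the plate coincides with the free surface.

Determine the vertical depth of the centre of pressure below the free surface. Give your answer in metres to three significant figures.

γ = 1.424 × 9.81 = 13.96944 kN/m³.
Let θ = 38.2° be the plate's angle to the horizontal; measure y along the incline from where the plane meets the free surface. Vertical depth h = y·sinθ with sinθ = 0.618408.
The centroid lies 2.94/2 = 1.47 m below the top edge, so y_c = 1.47 m and h_c = 1.47 × 0.618408 = 0.90906 m.
A = 5.15 × 2.94 = 15.141 m².
Resultant F = γ·h_c·A = 13.96944 × 0.90906 × 15.141 = 192.276 kN.
I_c = b·h³/12 = 5.15 × 2.94³/12 = 10.9061 m⁴.
Centre of pressure: y_p = y_c + I_c/(y_c·A) = 1.47 + 10.9061/(1.47 × 15.141) = 1.47 + 0.490002 = 1.96 m along the plane.
Vertically, h_p = y_p·sinθ = 1.96 × 0.618408 = 1.21208 m.

h_p = 1.21 m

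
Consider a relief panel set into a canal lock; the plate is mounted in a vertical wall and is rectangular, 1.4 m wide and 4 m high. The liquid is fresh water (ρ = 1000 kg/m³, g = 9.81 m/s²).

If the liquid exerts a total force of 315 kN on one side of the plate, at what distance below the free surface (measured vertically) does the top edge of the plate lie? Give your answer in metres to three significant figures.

d_top ≈ 3.73 m

γ = ρg = 1000 × 9.81 = 9810 N/m³ = 9.81 kN/m³.
A = 1.4 × 4 = 5.6 m².
From F = γ·h_c·A, the centroid depth is h_c = 315/(9.81 × 5.6) = 5.73394 m.
The centroid lies 4/2 = 2 m below the top edge, so the top edge sits at h_top = 5.73394 − 2 = 3.73394 m below the surface.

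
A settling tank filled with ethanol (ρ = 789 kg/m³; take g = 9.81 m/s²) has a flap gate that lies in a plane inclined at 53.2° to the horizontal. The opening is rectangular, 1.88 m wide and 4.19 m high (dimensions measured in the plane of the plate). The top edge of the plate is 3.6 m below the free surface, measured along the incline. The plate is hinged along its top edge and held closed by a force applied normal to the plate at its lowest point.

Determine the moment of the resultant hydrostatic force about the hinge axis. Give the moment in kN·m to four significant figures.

M ≈ 653.9 kN·m

γ = ρg = 789 × 9.81 / 1000 = 7.74009 kN/m³.
Let θ = 53.2° be the plate's angle to the horizontal; measure y along the incline from where the plane meets the free surface. Vertical depth h = y·sinθ with sinθ = 0.800731.
The centroid lies 4.19/2 = 2.095 m below the top edge, so y_c = 3.6 + 2.095 = 5.695 m and h_c = 5.695 × 0.800731 = 4.56016 m.
A = 1.88 × 4.19 = 7.8772 m².
Resultant F = γ·h_c·A = 7.74009 × 4.56016 × 7.8772 = 278.034 kN.
I_c = b·h³/12 = 1.88 × 4.19³/12 = 11.5244 m⁴.
Centre of pressure: y_p = y_c + I_c/(y_c·A) = 5.695 + 11.5244/(5.695 × 7.8772) = 5.695 + 0.256893 = 5.95189 m along the plane.
The resultant acts 2.095 + 0.256893 = 2.35189 m (along the plate) below the hinge at the top edge, so the moment about the hinge is M = F × 2.35189 = 278.034 × 2.35189 = 653.905 kN·m.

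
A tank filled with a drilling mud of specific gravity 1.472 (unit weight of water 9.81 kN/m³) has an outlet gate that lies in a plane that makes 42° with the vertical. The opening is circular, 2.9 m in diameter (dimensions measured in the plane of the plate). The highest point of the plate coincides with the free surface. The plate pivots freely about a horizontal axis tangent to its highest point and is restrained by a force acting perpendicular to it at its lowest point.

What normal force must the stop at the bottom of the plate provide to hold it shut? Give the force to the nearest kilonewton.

P ≈ 64 kN

γ = 1.472 × 9.81 = 14.44032 kN/m³.
The plate makes 42° with the vertical, i.e. θ = 90° − 42° = 48° to the horizontal. Measuring y along the incline from the free-surface line, vertical depth h = y·sinθ with sinθ = 0.743145.
The centroid is at the centre, 1.45 m below the top of the plate, so y_c = 1.45 m and h_c = 1.45 × 0.743145 = 1.07756 m.
A = π(1.45)² = 6.6052 m².
Resultant F = γ·h_c·A = 14.44032 × 1.07756 × 6.6052 = 102.779 kN.
I_c = πr⁴/4 = π × 1.45⁴/4 = 3.47186 m⁴.
Centre of pressure: y_p = y_c + I_c/(y_c·A) = 1.45 + 3.47186/(1.45 × 6.6052) = 1.45 + 0.3625 = 1.8125 m along the plane.
The resultant acts 1.45 + 0.3625 = 1.8125 m (along the plate) below the hinge at the top edge, so the moment about the hinge is M = F × 1.8125 = 102.779 × 1.8125 = 186.287 kN·m.
A normal force at the bottom, 2.9 m from the hinge, must supply this moment: P = 186.287/2.9 = 64.2369 kN.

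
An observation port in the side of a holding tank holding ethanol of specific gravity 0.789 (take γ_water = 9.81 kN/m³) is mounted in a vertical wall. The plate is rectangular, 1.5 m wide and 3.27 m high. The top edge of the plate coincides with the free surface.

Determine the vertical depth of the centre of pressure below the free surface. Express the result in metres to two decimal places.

h_p = 2.18 m

γ = 0.789 × 9.81 = 7.74009 kN/m³.
The centroid lies 3.27/2 = 1.635 m below the top edge, so the centroid depth is h_c = 1.635 m.
A = 1.5 × 3.27 = 4.905 m².
Resultant F = γ·h_c·A = 7.74009 × 1.635 × 4.905 = 62.073 kN.
I_c = b·h³/12 = 1.5 × 3.27³/12 = 4.37072 m⁴.
Centre of pressure: y_p = y_c + I_c/(y_c·A) = 1.635 + 4.37072/(1.635 × 4.905) = 1.635 + 0.545 = 2.18 m along the plane.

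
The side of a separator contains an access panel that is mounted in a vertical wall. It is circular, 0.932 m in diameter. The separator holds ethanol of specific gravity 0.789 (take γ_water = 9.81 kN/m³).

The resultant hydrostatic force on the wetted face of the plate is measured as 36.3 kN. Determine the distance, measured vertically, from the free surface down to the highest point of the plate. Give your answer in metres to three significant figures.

d_top ≈ 6.41 m

γ = 0.789 × 9.81 = 7.74009 kN/m³.
A = π(0.466)² = 0.682216 m².
From F = γ·h_c·A, the centroid depth is h_c = 36.3/(7.74009 × 0.682216) = 6.87446 m.
The centroid is at the centre, 0.466 m below the top of the plate, so the highest point sits at h_top = 6.87446 − 0.466 = 6.40846 m below the surface.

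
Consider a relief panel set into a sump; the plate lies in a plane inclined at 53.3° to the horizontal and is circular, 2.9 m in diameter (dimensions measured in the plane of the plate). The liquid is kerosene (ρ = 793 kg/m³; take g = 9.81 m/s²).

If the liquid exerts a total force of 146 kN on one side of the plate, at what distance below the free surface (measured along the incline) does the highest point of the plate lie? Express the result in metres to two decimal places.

y_top ≈ 2.09 m

γ = ρg = 793 × 9.81 / 1000 = 7.77933 kN/m³.
A = π(1.45)² = 6.6052 m².
From F = γ·h_c·A, the centroid depth is h_c = 146/(7.77933 × 6.6052) = 2.84135 m.
Let θ = 53.3° be the plate's angle to the horizontal; measure y along the incline from where the plane meets the free surface. Vertical depth h = y·sinθ with sinθ = 0.801776.
Along the incline, y_c = h_c/sinθ = 2.84135/0.801776 = 3.54382 m.
The centroid is at the centre, 1.45 m below the top of the plate, so the highest point sits at y_top = 3.54382 − 1.45 = 2.09382 m along the incline.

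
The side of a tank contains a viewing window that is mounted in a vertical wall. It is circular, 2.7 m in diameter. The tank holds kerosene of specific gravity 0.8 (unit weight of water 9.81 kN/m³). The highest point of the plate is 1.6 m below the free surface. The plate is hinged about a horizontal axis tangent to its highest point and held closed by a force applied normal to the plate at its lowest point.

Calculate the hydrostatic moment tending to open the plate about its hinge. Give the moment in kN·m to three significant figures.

γ = 0.8 × 9.81 = 7.848 kN/m³.
The centroid is at the centre, 1.35 m below the top of the plate, so the centroid depth is h_c = 1.6 + 1.35 = 2.95 m.
A = π(1.35)² = 5.72555 m².
Resultant F = γ·h_c·A = 7.848 × 2.95 × 5.72555 = 132.556 kN.
I_c = πr⁴/4 = π × 1.35⁴/4 = 2.6087 m⁴.
Centre of pressure: y_p = y_c + I_c/(y_c·A) = 2.95 + 2.6087/(2.95 × 5.72555) = 2.95 + 0.154449 = 3.10445 m along the plane.
The resultant acts 1.35 + 0.154449 = 1.50445 m (along the plate) below the hinge at the top edge, so the moment about the hinge is M = F × 1.50445 = 132.556 × 1.50445 = 199.424 kN·m.

M ≈ 199 kN·m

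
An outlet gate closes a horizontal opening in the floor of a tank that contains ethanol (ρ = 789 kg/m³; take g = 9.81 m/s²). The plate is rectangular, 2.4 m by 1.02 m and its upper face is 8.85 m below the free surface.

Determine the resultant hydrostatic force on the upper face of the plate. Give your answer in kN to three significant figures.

γ = ρg = 789 × 9.81 / 1000 = 7.74009 kN/m³.
The plate is horizontal, so pressure is uniform at p = γ·h = 7.74009 × 8.85 = 68.4998 kN/m².
A = 2.4 × 1.02 = 2.448 m².
F = p·A = 68.4998 × 2.448 = 167.688 kN.

F ≈ 168 kN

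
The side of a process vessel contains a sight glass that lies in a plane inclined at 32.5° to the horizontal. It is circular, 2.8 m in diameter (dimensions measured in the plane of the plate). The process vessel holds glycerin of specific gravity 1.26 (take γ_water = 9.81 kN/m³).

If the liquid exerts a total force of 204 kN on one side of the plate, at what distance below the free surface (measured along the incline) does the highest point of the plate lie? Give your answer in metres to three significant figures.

γ = 1.26 × 9.81 = 12.3606 kN/m³.
A = π(1.4)² = 6.15752 m².
From F = γ·h_c·A, the centroid depth is h_c = 204/(12.3606 × 6.15752) = 2.68031 m.
Let θ = 32.5° be the plate's angle to the horizontal; measure y along the incline from where the plane meets the free surface. Vertical depth h = y·sinθ with sinθ = 0.537300.
Along the incline, y_c = h_c/sinθ = 2.68031/0.537300 = 4.98848 m.
The centroid is at the centre, 1.4 m below the top of the plate, so the highest point sits at y_top = 4.98848 − 1.4 = 3.58848 m along the incline.

y_top ≈ 3.59 m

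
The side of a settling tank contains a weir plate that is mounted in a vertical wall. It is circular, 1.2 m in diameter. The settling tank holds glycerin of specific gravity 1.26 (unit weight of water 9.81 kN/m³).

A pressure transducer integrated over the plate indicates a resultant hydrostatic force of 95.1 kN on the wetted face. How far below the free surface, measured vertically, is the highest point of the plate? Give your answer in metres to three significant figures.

γ = 1.26 × 9.81 = 12.3606 kN/m³.
A = π(0.6)² = 1.13097 m².
From F = γ·h_c·A, the centroid depth is h_c = 95.1/(12.3606 × 1.13097) = 6.80283 m.
The centroid is at the centre, 0.6 m below the top of the plate, so the highest point sits at h_top = 6.80283 − 0.6 = 6.20283 m below the surface.

d_top ≈ 6.20 m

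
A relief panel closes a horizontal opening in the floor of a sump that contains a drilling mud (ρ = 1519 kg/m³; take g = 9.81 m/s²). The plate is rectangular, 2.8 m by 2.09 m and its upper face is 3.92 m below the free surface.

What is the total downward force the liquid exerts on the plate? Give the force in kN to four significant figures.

γ = ρg = 1519 × 9.81 / 1000 = 14.90139 kN/m³.
The plate is horizontal, so pressure is uniform at p = γ·h = 14.90139 × 3.92 = 58.4134 kN/m².
A = 2.8 × 2.09 = 5.852 m².
F = p·A = 58.4134 × 5.852 = 341.835 kN.

F ≈ 341.8 kN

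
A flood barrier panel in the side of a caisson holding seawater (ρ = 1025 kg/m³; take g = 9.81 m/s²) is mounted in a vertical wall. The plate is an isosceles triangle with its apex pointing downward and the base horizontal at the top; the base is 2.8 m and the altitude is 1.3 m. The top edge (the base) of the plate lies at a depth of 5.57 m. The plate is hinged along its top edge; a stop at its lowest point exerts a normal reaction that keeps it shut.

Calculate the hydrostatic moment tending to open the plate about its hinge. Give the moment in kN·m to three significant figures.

γ = ρg = 1025 × 9.81 / 1000 = 10.05525 kN/m³.
With the apex down, the centroid sits h/3 = 1.3/3 = 0.433333 m below the base (the top edge), so the centroid depth is h_c = 5.57 + 0.433333 = 6.00333 m.
A = ½ × 2.8 × 1.3 = 1.82 m².
Resultant F = γ·h_c·A = 10.05525 × 6.00333 × 1.82 = 109.864 kN.
I_c = b·h³/36 = 2.8 × 1.3³/36 = 0.170878 m⁴.
Centre of pressure: y_p = y_c + I_c/(y_c·A) = 6.00333 + 0.170878/(6.00333 × 1.82) = 6.00333 + 0.0156395 = 6.01897 m along the plane.
The resultant acts 0.433333 + 0.0156395 = 0.448972 m (along the plate) below the hinge at the top edge, so the moment about the hinge is M = F × 0.448972 = 109.864 × 0.448972 = 49.3259 kN·m.

M ≈ 49.3 kN·m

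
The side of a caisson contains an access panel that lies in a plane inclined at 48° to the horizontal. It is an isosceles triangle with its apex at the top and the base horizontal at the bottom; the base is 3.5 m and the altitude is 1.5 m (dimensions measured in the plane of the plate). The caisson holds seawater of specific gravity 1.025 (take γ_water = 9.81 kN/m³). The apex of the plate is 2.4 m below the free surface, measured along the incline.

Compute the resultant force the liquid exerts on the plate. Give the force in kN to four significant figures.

F ≈ 66.69 kN

γ = 1.025 × 9.81 = 10.05525 kN/m³.
Let θ = 48° be the plate's angle to the horizontal; measure y along the incline from where the plane meets the free surface. Vertical depth h = y·sinθ with sinθ = 0.743145.
With the apex up, the centroid sits 2h/3 = 2 × 1.5/3 = 1 m below the apex, so y_c = 2.4 + 1 = 3.4 m and h_c = 3.4 × 0.743145 = 2.52669 m.
A = ½ × 3.5 × 1.5 = 2.625 m².
Resultant F = γ·h_c·A = 10.05525 × 2.52669 × 2.625 = 66.6921 kN.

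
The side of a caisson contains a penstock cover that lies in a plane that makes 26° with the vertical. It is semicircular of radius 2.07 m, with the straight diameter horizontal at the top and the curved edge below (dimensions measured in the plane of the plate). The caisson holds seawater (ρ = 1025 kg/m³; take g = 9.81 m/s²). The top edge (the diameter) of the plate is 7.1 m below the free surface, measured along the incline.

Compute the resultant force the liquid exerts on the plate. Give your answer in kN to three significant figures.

F ≈ 485 kN

γ = ρg = 1025 × 9.81 / 1000 = 10.05525 kN/m³.
The plate makes 26° with the vertical, i.e. θ = 90° − 26° = 64° to the horizontal. Measuring y along the incline from the free-surface line, vertical depth h = y·sinθ with sinθ = 0.898794.
The centroid of a semicircle lies 4r/(3π) = 0.878535 m from the diameter, here below the top edge, so y_c = 7.1 + 0.878535 = 7.97853 m and h_c = 7.97853 × 0.898794 = 7.17105 m.
A = πr²/2 = π × 2.07²/2 = 6.73071 m².
Resultant F = γ·h_c·A = 10.05525 × 7.17105 × 6.73071 = 485.329 kN.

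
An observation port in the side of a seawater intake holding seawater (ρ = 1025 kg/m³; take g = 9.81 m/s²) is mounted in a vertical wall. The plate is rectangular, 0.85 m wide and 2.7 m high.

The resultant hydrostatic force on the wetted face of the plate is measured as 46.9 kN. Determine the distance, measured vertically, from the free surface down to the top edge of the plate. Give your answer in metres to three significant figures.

d_top ≈ 0.682 m

γ = ρg = 1025 × 9.81 / 1000 = 10.05525 kN/m³.
A = 0.85 × 2.7 = 2.295 m².
From F = γ·h_c·A, the centroid depth is h_c = 46.9/(10.05525 × 2.295) = 2.03234 m.
The centroid lies 2.7/2 = 1.35 m below the top edge, so the top edge sits at h_top = 2.03234 − 1.35 = 0.68234 m below the surface.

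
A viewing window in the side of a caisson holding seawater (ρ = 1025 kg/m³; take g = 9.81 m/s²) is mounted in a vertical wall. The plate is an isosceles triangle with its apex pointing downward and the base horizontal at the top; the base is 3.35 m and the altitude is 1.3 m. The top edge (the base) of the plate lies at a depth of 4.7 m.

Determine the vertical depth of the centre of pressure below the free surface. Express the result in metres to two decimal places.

γ = ρg = 1025 × 9.81 / 1000 = 10.05525 kN/m³.
With the apex down, the centroid sits h/3 = 1.3/3 = 0.433333 m below the base (the top edge), so the centroid depth is h_c = 4.7 + 0.433333 = 5.13333 m.
A = ½ × 3.35 × 1.3 = 2.1775 m².
Resultant F = γ·h_c·A = 10.05525 × 5.13333 × 2.1775 = 112.396 kN.
I_c = b·h³/36 = 3.35 × 1.3³/36 = 0.204443 m⁴.
Centre of pressure: y_p = y_c + I_c/(y_c·A) = 5.13333 + 0.204443/(5.13333 × 2.1775) = 5.13333 + 0.0182901 = 5.15162 m along the plane.

h_p = 5.15 m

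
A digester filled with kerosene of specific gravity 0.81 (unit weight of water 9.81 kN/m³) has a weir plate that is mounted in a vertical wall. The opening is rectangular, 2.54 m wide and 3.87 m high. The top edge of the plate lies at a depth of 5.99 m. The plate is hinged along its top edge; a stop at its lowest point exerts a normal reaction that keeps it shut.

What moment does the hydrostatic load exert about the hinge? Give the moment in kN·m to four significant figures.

γ = 0.81 × 9.81 = 7.9461 kN/m³.
The centroid lies 3.87/2 = 1.935 m below the top edge, so the centroid depth is h_c = 5.99 + 1.935 = 7.925 m.
A = 2.54 × 3.87 = 9.8298 m².
Resultant F = γ·h_c·A = 7.9461 × 7.925 × 9.8298 = 619.01 kN.
I_c = b·h³/12 = 2.54 × 3.87³/12 = 12.2683 m⁴.
Centre of pressure: y_p = y_c + I_c/(y_c·A) = 7.925 + 12.2683/(7.925 × 9.8298) = 7.925 + 0.157485 = 8.08249 m along the plane.
The resultant acts 1.935 + 0.157485 = 2.09248 m (along the plate) below the hinge at the top edge, so the moment about the hinge is M = F × 2.09248 = 619.01 × 2.09248 = 1295.27 kN·m.

M ≈ 1295 kN·m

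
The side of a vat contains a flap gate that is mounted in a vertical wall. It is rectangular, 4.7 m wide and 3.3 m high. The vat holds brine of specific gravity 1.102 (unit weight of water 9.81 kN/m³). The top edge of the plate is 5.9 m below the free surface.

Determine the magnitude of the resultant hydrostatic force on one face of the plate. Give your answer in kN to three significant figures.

γ = 1.102 × 9.81 = 10.81062 kN/m³.
The centroid lies 3.3/2 = 1.65 m below the top edge, so the centroid depth is h_c = 5.9 + 1.65 = 7.55 m.
A = 4.7 × 3.3 = 15.51 m².
Resultant F = γ·h_c·A = 10.81062 × 7.55 × 15.51 = 1265.93 kN.

F ≈ 1270 kN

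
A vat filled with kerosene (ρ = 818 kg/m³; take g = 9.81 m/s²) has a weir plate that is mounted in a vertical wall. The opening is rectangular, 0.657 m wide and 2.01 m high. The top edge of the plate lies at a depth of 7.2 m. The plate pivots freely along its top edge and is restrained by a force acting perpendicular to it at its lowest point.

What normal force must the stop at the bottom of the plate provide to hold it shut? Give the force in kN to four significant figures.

P ≈ 45.25 kN

γ = ρg = 818 × 9.81 / 1000 = 8.02458 kN/m³.
The centroid lies 2.01/2 = 1.005 m below the top edge, so the centroid depth is h_c = 7.2 + 1.005 = 8.205 m.
A = 0.657 × 2.01 = 1.32057 m².
Resultant F = γ·h_c·A = 8.02458 × 8.205 × 1.32057 = 86.9485 kN.
I_c = b·h³/12 = 0.657 × 2.01³/12 = 0.444603 m⁴.
Centre of pressure: y_p = y_c + I_c/(y_c·A) = 8.205 + 0.444603/(8.205 × 1.32057) = 8.205 + 0.0410329 = 8.24603 m along the plane.
The resultant acts 1.005 + 0.0410329 = 1.04603 m (along the plate) below the hinge at the top edge, so the moment about the hinge is M = F × 1.04603 = 86.9485 × 1.04603 = 90.9507 kN·m.
A normal force at the bottom, 2.01 m from the hinge, must supply this moment: P = 90.9507/2.01 = 45.2491 kN.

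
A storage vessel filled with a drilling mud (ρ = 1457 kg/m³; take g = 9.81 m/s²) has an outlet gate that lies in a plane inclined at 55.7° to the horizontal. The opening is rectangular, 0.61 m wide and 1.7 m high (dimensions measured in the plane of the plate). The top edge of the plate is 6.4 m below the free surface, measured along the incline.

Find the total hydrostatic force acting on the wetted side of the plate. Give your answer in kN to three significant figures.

γ = ρg = 1457 × 9.81 / 1000 = 14.29317 kN/m³.
Let θ = 55.7° be the plate's angle to the horizontal; measure y along the incline from where the plane meets the free surface. Vertical depth h = y·sinθ with sinθ = 0.826098.
The centroid lies 1.7/2 = 0.85 m below the top edge, so y_c = 6.4 + 0.85 = 7.25 m and h_c = 7.25 × 0.826098 = 5.98921 m.
A = 0.61 × 1.7 = 1.037 m².
Resultant F = γ·h_c·A = 14.29317 × 5.98921 × 1.037 = 88.7722 kN.

F ≈ 88.8 kN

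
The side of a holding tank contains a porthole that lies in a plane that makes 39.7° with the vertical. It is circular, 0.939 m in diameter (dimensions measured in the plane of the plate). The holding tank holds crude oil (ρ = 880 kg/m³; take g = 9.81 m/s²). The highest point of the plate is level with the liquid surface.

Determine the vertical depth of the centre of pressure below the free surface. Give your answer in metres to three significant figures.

γ = ρg = 880 × 9.81 / 1000 = 8.6328 kN/m³.
The plate makes 39.7° with the vertical, i.e. θ = 90° − 39.7° = 50.3° to the horizontal. Measuring y along the incline from the free-surface line, vertical depth h = y·sinθ with sinθ = 0.769400.
The centroid is at the centre, 0.4695 m below the top of the plate, so y_c = 0.4695 m and h_c = 0.4695 × 0.769400 = 0.361233 m.
A = π(0.4695)² = 0.692502 m².
Resultant F = γ·h_c·A = 8.6328 × 0.361233 × 0.692502 = 2.15953 kN.
I_c = πr⁴/4 = π × 0.4695⁴/4 = 0.0381621 m⁴.
Centre of pressure: y_p = y_c + I_c/(y_c·A) = 0.4695 + 0.0381621/(0.4695 × 0.692502) = 0.4695 + 0.117375 = 0.586875 m along the plane.
Vertically, h_p = y_p·sinθ = 0.586875 × 0.769400 = 0.451542 m.

h_p = 0.452 m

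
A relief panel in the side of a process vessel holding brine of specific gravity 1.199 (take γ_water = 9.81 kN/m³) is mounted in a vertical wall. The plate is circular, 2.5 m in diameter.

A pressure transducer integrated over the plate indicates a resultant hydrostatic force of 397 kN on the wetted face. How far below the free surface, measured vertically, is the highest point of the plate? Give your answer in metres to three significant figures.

γ = 1.199 × 9.81 = 11.76219 kN/m³.
A = π(1.25)² = 4.90874 m².
From F = γ·h_c·A, the centroid depth is h_c = 397/(11.76219 × 4.90874) = 6.87594 m.
The centroid is at the centre, 1.25 m below the top of the plate, so the highest point sits at h_top = 6.87594 − 1.25 = 5.62594 m below the surface.

d_top ≈ 5.63 m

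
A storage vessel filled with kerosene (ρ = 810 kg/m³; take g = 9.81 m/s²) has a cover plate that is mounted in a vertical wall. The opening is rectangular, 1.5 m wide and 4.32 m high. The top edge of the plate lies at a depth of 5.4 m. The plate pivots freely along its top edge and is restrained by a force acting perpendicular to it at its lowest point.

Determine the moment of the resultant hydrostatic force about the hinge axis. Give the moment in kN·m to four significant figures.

M ≈ 920.9 kN·m

γ = ρg = 810 × 9.81 / 1000 = 7.9461 kN/m³.
The centroid lies 4.32/2 = 2.16 m below the top edge, so the centroid depth is h_c = 5.4 + 2.16 = 7.56 m.
A = 1.5 × 4.32 = 6.48 m².
Resultant F = γ·h_c·A = 7.9461 × 7.56 × 6.48 = 389.27 kN.
I_c = b·h³/12 = 1.5 × 4.32³/12 = 10.0777 m⁴.
Centre of pressure: y_p = y_c + I_c/(y_c·A) = 7.56 + 10.0777/(7.56 × 6.48) = 7.56 + 0.205714 = 7.76571 m along the plane.
The resultant acts 2.16 + 0.205714 = 2.36571 m (along the plate) below the hinge at the top edge, so the moment about the hinge is M = F × 2.36571 = 389.27 × 2.36571 = 920.9 kN·m.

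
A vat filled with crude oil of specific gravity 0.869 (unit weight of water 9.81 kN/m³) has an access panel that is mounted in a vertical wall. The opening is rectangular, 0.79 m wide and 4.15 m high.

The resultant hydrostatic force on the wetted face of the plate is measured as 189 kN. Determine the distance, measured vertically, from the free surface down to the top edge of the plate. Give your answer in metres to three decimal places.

γ = 0.869 × 9.81 = 8.52489 kN/m³.
A = 0.79 × 4.15 = 3.2785 m².
From F = γ·h_c·A, the centroid depth is h_c = 189/(8.52489 × 3.2785) = 6.76235 m.
The centroid lies 4.15/2 = 2.075 m below the top edge, so the top edge sits at h_top = 6.76235 − 2.075 = 4.68735 m below the surface.

d_top ≈ 4.687 m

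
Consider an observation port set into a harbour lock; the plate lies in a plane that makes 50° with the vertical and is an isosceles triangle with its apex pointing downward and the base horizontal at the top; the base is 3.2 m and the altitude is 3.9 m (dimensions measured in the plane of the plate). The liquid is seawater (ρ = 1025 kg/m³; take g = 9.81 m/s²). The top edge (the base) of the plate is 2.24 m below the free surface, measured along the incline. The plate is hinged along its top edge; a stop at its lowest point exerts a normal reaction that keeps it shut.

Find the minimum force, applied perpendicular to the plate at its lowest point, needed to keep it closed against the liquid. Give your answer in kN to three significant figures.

P ≈ 56.3 kN

γ = ρg = 1025 × 9.81 / 1000 = 10.05525 kN/m³.
The plate makes 50° with the vertical, i.e. θ = 90° − 50° = 40° to the horizontal. Measuring y along the incline from the free-surface line, vertical depth h = y·sinθ with sinθ = 0.642788.
With the apex down, the centroid sits h/3 = 3.9/3 = 1.3 m below the base (the top edge), so y_c = 2.24 + 1.3 = 3.54 m and h_c = 3.54 × 0.642788 = 2.27547 m.
A = ½ × 3.2 × 3.9 = 6.24 m².
Resultant F = γ·h_c·A = 10.05525 × 2.27547 × 6.24 = 142.774 kN.
I_c = b·h³/36 = 3.2 × 3.9³/36 = 5.2728 m⁴.
Centre of pressure: y_p = y_c + I_c/(y_c·A) = 3.54 + 5.2728/(3.54 × 6.24) = 3.54 + 0.238701 = 3.7787 m along the plane.
The resultant acts 1.3 + 0.238701 = 1.5387 m (along the plate) below the hinge at the top edge, so the moment about the hinge is M = F × 1.5387 = 142.774 × 1.5387 = 219.686 kN·m.
A normal force at the bottom, 3.9 m from the hinge, must supply this moment: P = 219.686/3.9 = 56.3297 kN.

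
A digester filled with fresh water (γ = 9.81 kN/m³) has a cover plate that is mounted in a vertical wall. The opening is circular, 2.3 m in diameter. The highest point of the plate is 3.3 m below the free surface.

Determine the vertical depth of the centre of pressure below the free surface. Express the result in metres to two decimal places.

γ = 9.81 kN/m³.
The centroid is at the centre, 1.15 m below the top of the plate, so the centroid depth is h_c = 3.3 + 1.15 = 4.45 m.
A = π(1.15)² = 4.15476 m².
Resultant F = γ·h_c·A = 9.81 × 4.45 × 4.15476 = 181.374 kN.
I_c = πr⁴/4 = π × 1.15⁴/4 = 1.37367 m⁴.
Centre of pressure: y_p = y_c + I_c/(y_c·A) = 4.45 + 1.37367/(4.45 × 4.15476) = 4.45 + 0.0742979 = 4.5243 m along the plane.

h_p = 4.52 m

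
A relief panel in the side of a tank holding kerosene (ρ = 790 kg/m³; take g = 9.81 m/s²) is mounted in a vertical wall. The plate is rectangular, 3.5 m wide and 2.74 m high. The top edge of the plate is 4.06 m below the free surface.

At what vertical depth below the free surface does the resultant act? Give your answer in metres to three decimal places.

h_p = 5.545 m

γ = ρg = 790 × 9.81 / 1000 = 7.7499 kN/m³.
The centroid lies 2.74/2 = 1.37 m below the top edge, so the centroid depth is h_c = 4.06 + 1.37 = 5.43 m.
A = 3.5 × 2.74 = 9.59 m².
Resultant F = γ·h_c·A = 7.7499 × 5.43 × 9.59 = 403.566 kN.
I_c = b·h³/12 = 3.5 × 2.74³/12 = 5.99982 m⁴.
Centre of pressure: y_p = y_c + I_c/(y_c·A) = 5.43 + 5.99982/(5.43 × 9.59) = 5.43 + 0.115218 = 5.54522 m along the plane.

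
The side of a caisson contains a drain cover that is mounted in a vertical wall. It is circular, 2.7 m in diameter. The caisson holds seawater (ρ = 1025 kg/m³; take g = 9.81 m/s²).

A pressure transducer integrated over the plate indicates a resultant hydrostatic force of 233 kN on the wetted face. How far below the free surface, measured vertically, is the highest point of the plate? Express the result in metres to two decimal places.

d_top ≈ 2.70 m

γ = ρg = 1025 × 9.81 / 1000 = 10.05525 kN/m³.
A = π(1.35)² = 5.72555 m².
From F = γ·h_c·A, the centroid depth is h_c = 233/(10.05525 × 5.72555) = 4.04712 m.
The centroid is at the centre, 1.35 m below the top of the plate, so the highest point sits at h_top = 4.04712 − 1.35 = 2.69712 m below the surface.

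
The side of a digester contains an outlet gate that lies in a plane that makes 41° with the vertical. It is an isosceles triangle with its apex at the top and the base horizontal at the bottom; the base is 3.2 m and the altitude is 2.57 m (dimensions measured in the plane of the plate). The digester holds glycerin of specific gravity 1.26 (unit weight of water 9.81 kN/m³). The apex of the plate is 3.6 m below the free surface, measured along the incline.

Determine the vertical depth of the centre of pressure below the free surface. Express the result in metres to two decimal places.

h_p = 4.06 m

γ = 1.26 × 9.81 = 12.3606 kN/m³.
The plate makes 41° with the vertical, i.e. θ = 90° − 41° = 49° to the horizontal. Measuring y along the incline from the free-surface line, vertical depth h = y·sinθ with sinθ = 0.754710.
With the apex up, the centroid sits 2h/3 = 2 × 2.57/3 = 1.71333 m below the apex, so y_c = 3.6 + 1.71333 = 5.31333 m and h_c = 5.31333 × 0.754710 = 4.01002 m.
A = ½ × 3.2 × 2.57 = 4.112 m².
Resultant F = γ·h_c·A = 12.3606 × 4.01002 × 4.112 = 203.816 kN.
I_c = b·h³/36 = 3.2 × 2.57³/36 = 1.50885 m⁴.
Centre of pressure: y_p = y_c + I_c/(y_c·A) = 5.31333 + 1.50885/(5.31333 × 4.112) = 5.31333 + 0.0690599 = 5.38239 m along the plane.
Vertically, h_p = y_p·sinθ = 5.38239 × 0.754710 = 4.06214 m.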